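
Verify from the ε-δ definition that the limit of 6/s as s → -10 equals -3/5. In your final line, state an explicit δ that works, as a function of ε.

Let ε > 0 be given. We seek δ > 0 such that 0 < |s + 10| < δ implies |6/s + 3/5| < ε.
|6/s + 3/5| = 6·|-10 − s|/(10·|s|) = 6|s + 10|/(10|s|).
Restrict δ ≤ 5. Then |s + 10| < 5 gives |s| > 5, so 10|s| > 50.
Then |6/s + 3/5| < 6|s + 10|/50, which is < ε when |s + 10| < (25/3)ε.
Take δ = min(5, (25/3)ε). Then 0 < |s + 10| < δ gives both |s + 10| < 5 and |s + 10| < (25/3)ε, so |6/s + 3/5| < ε.

δ = min(5, (25/3)ε)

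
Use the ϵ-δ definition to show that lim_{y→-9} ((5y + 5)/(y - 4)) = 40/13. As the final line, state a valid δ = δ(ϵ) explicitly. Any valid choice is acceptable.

δ = min(13/2, (169/50)ϵ)

Let ϵ > 0. We want δ > 0 with 0 < |y + 9| < δ ⇒ |(5y + 5)/(y - 4) − (40/13)| < ϵ.
Combining over a common denominator, (5y + 5)/(y - 4) − (40/13) = [(5y + 5)·(-13) − (-40)·(y - 4)] / [(-13)·(y - 4)] = -25(y + 9) / ((-13)(y - 4)).
So |(5y + 5)/(y - 4) − (40/13)| = 25|y + 9| / (13·|y − 4|).
Require δ ≤ 13/2, so |y − 4| ≥ |-13| − |y + 9| > 13 − 13/2 = 13/2.
Hence |(5y + 5)/(y - 4) − (40/13)| < 25|y + 9|/(13·(13/2)) = (50/169)|y + 9|, which is < ϵ once |y + 9| < (169/50)ϵ.
Take δ = min(13/2, (169/50)ϵ). Then 0 < |y + 9| < δ forces both bounds, so |(5y + 5)/(y - 4) − (40/13)| < ϵ.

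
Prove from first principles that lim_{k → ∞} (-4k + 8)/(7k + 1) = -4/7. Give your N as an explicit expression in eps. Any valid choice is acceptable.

Suppose eps > 0. For k ≥ 1, |(-4k + 8)/(7k + 1) + 4/7| = |60|/(7(7k + 1)) = 60/(7(7k + 1)).
Since 7k + 1 ≥ 7k for k ≥ 1, this is ≤ 60/(7·7k) = (60/49)/k.
So |(-4k + 8)/(7k + 1) + 4/7| < eps whenever k > (60/49)/eps.
Take N = (60/49)/eps. If k > N then |(-4k + 8)/(7k + 1) + 4/7| ≤ (60/49)/k < eps.

N = (60/49)/eps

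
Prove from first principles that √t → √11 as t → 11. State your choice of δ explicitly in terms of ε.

δ = min(11, √11·ε)

Let ε > 0. We want δ > 0 such that 0 < |t − 11| < δ implies |√t − √11| < ε.
Rationalise: √t − √11 = (t − 11)/(√t + √11), so |√t − √11| = |t − 11|/(√t + √11).
Restrict δ ≤ 11 so that |t − 11| < 11 forces t > 0, and then √t + √11 > √11.
Hence |√t − √11| < |t − 11|/√11, which is < ε once |t − 11| < √11·ε.
Take δ = min(11, √11·ε). If 0 < |t − 11| < δ then t > 0 and |√t − √11| < |t − 11|/√11 < ε.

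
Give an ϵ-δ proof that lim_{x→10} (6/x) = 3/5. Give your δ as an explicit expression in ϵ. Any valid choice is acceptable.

Let ϵ > 0. We seek δ > 0 such that 0 < |x − 10| < δ implies |6/x − (3/5)| < ϵ.
|6/x − (3/5)| = 6·|10 − x|/(10·|x|) = 6|x − 10|/(10|x|).
Restrict δ ≤ 5. Then |x − 10| < 5 gives |x| > 5, so 10|x| > 50.
Then |6/x − (3/5)| < 6|x − 10|/50, which is < ϵ when |x − 10| < (25/3)ϵ.
Take δ = min(5, (25/3)ϵ). Then 0 < |x − 10| < δ gives both |x − 10| < 5 and |x − 10| < (25/3)ϵ, so |6/x − (3/5)| < ϵ.

δ = min(5, (25/3)ϵ)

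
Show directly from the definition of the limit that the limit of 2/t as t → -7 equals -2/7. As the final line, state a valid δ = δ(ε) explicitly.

δ = min(7/2, (49/4)ε)

Fix ε > 0. We seek δ > 0 such that 0 < |t + 7| < δ implies |2/t + 2/7| < ε.
|2/t + 2/7| = 2·|-7 − t|/(7·|t|) = 2|t + 7|/(7|t|).
Require δ ≤ 7/2 so that |t| > 7 − 7/2 = 7/2, hence 7|t| > 49/2.
Then |2/t + 2/7| < 2|t + 7|/(49/2), which is < ε when |t + 7| < (49/4)ε.
Take δ = min(7/2, (49/4)ε). Then 0 < |t + 7| < δ gives both |t + 7| < 7/2 and |t + 7| < (49/4)ε, so |2/t + 2/7| < ε.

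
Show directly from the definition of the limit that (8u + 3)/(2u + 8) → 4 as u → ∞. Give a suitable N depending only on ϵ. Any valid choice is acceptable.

N = (29/2)/ϵ

Let ϵ > 0 be given. We seek N > 0 such that u > N implies |(8u + 3)/(2u + 8) − 4| < ϵ.
(8u + 3)/(2u + 8) − 4 = (2(8u + 3) − 8(2u + 8)) / (2(2u + 8)) = -58/(2(2u + 8)).
For u > 0 we have 2u + 8 > 2u, so |(8u + 3)/(2u + 8) − 4| = 58/(2(2u + 8)) < 58/(2·2u) = (29/2)/u.
Thus |(8u + 3)/(2u + 8) − 4| < ϵ whenever u > (29/2)/ϵ.
Take N = (29/2)/ϵ. If u > N then |(8u + 3)/(2u + 8) − 4| < (29/2)/u < ϵ.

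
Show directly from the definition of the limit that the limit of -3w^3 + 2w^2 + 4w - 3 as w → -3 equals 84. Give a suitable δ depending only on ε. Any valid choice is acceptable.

Let ε > 0 be given. We want δ > 0 such that 0 < |w + 3| < δ implies |(-3w^3 + 2w^2 + 4w - 3) − 84| < ε.
(-3w^3 + 2w^2 + 4w - 3) − 84 = -3w^3 + 2w^2 + 4w - 87 = (w + 3)(-3w^2 + 11w - 29).
So |(-3w^3 + 2w^2 + 4w - 3) − 84| = |w + 3|·|-3w^2 + 11w - 29|.
Assume first that |w + 3| < 1, so |w| < 4. Then |-3w^2 + 11w - 29| ≤ 3·4^2 + 11·4 + 29 = 121.
Hence |(-3w^3 + 2w^2 + 4w - 3) − 84| ≤ 121|w + 3| < ε provided |w + 3| < ε/121.
Take δ = min(1, ε/121). Then 0 < |w + 3| < δ gives both |w + 3| < 1 and |w + 3| < ε/121, so |(-3w^3 + 2w^2 + 4w - 3) − 84| < ε.

δ = min(1, ε/121)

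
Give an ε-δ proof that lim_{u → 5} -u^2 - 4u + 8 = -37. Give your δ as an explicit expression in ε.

Let ε > 0. We want δ > 0 such that 0 < |u − 5| < δ implies |(-u^2 - 4u + 8) + 37| < ε.
(-u^2 - 4u + 8) + 37 = -u^2 - 4u + 45 = (u − 5)(-u - 9).
So |(-u^2 - 4u + 8) + 37| = |u − 5|·|-u - 9|.
Require δ ≤ 2. Then |u − 5| < 2 gives |u| < 7, and by the triangle inequality |-u - 9| ≤ 7 + 9 = 16.
Hence |(-u^2 - 4u + 8) + 37| ≤ 16|u − 5| < ε provided |u − 5| < ε/16.
Take δ = min(2, ε/16). Then 0 < |u − 5| < δ gives both |u − 5| < 2 and |u − 5| < ε/16, so |(-u^2 - 4u + 8) + 37| < ε.

δ = min(2, ε/16)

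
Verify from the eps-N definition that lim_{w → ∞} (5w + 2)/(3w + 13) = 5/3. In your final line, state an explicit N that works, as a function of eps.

Fix eps > 0. We seek N > 0 such that w > N implies |(5w + 2)/(3w + 13) − (5/3)| < eps.
(5w + 2)/(3w + 13) − (5/3) = (3(5w + 2) − 5(3w + 13)) / (3(3w + 13)) = -59/(3(3w + 13)).
For w > 0 we have 3w + 13 > 3w, so |(5w + 2)/(3w + 13) − (5/3)| = 59/(3(3w + 13)) < 59/(3·3w) = (59/9)/w.
Thus |(5w + 2)/(3w + 13) − (5/3)| < eps whenever w > (59/9)/eps.
Take N = (59/9)/eps. If w > N then |(5w + 2)/(3w + 13) − (5/3)| < (59/9)/w < eps.

N = (59/9)/eps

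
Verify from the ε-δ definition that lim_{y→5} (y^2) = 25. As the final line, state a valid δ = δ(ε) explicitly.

δ = min(2, ε/12)

Let ε > 0 be given. We seek δ > 0 with 0 < |y − 5| < δ ⇒ |y^2 − 25| < ε.
Factor: y^2 − 25 = (y − 5)(y + 5), so |y^2 − 25| = |y − 5|·|y + 5|.
Restrict δ ≤ 2. Then |y − 5| < 2 gives |y| < 7, so by the triangle inequality |y + 5| ≤ 7 + 5 = 12.
Hence |y^2 − 25| ≤ 12|y − 5|, which is < ε once |y − 5| < ε/12.
Take δ = min(2, ε/12). If 0 < |y − 5| < δ then both bounds hold and |y^2 − 25| ≤ 12|y − 5| < 12·(ε/12) = ε.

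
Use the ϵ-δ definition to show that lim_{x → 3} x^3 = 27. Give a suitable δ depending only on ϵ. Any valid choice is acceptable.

δ = min(1, ϵ/37)

Suppose ϵ > 0. We seek δ > 0 with 0 < |x − 3| < δ ⇒ |x^3 − 27| < ϵ.
Factor: x^3 − 27 = (x − 3)(x^2 + 3x + 9), so |x^3 − 27| = |x − 3|·|x^2 + 3x + 9|.
Restrict δ ≤ 1. Then |x − 3| < 1 gives |x| < 4, so by the triangle inequality |x^2 + 3x + 9| ≤ 4^2 + 3·4 + 9 = 37.
Hence |x^3 − 27| ≤ 37|x − 3|, which is < ϵ once |x − 3| < ϵ/37.
Take δ = min(1, ϵ/37). If 0 < |x − 3| < δ then both bounds hold and |x^3 − 27| ≤ 37|x − 3| < 37·(ϵ/37) = ϵ.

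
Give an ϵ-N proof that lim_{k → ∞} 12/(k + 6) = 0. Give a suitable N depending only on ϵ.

N = 12/ϵ

Let ϵ > 0. For k ≥ 1, |12/(k + 6) − 0| = 12/(k + 6) ≤ 12/k.
We need 12/k < ϵ, i.e. k > 12/ϵ.
Take N = 12/ϵ. If k > N then |12/(k + 6)| ≤ 12/k < ϵ.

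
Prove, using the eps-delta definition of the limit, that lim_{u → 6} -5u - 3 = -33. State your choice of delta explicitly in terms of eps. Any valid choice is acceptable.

Let eps > 0 be given. We need delta > 0 so that 0 < |u − 6| < delta implies |(-5u - 3) + 33| < eps.
|(-5u - 3) + 33| = |-5u + 30| = 5|u − 6|.
Thus it suffices that |u − 6| < eps/5.
Choosing delta = eps/5 gives |(-5u - 3) + 33| = 5|u − 6| < eps whenever |u − 6| < delta.

delta = eps/5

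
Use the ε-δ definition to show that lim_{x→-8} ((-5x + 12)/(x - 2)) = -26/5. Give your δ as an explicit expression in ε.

δ = min(5, 25ε)

Let ε > 0. We want δ > 0 with 0 < |x + 8| < δ ⇒ |(-5x + 12)/(x - 2) + 26/5| < ε.
Combining over a common denominator, (-5x + 12)/(x - 2) + 26/5 = [(-5x + 12)·(-10) − 52·(x - 2)] / [(-10)·(x - 2)] = -2(x + 8) / ((-10)(x - 2)).
So |(-5x + 12)/(x - 2) + 26/5| = 2|x + 8| / (10·|x − 2|).
Restrict δ ≤ 5. Then |x + 8| < 5 gives |x − 2| = |(x + 8) + (-10)| ≥ 10 − 5 = 5.
Hence |(-5x + 12)/(x - 2) + 26/5| < 2|x + 8|/(10·5) = (1/25)|x + 8|, which is < ε once |x + 8| < 25ε.
Take δ = min(5, 25ε). Then 0 < |x + 8| < δ forces both bounds, so |(-5x + 12)/(x - 2) + 26/5| < ε.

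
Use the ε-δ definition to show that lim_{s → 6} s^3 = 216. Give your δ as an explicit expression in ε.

δ = min(1, ε/127)

Fix ε > 0. We seek δ > 0 with 0 < |s − 6| < δ ⇒ |s^3 − 216| < ε.
Factor: s^3 − 216 = (s − 6)(s^2 + 6s + 36), so |s^3 − 216| = |s − 6|·|s^2 + 6s + 36|.
Impose δ ≤ 1 so that |s| < 7; then |s^2 + 6s + 36| ≤ 127.
Hence |s^3 − 216| ≤ 127|s − 6|, which is < ε once |s − 6| < ε/127.
Take δ = min(1, ε/127). If 0 < |s − 6| < δ then both bounds hold and |s^3 − 216| ≤ 127|s − 6| < 127·(ε/127) = ε.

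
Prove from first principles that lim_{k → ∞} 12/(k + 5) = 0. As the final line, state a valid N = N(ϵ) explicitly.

N = 12/ϵ

Suppose ϵ > 0. For k ≥ 1, |12/(k + 5) − 0| = 12/(k + 5) ≤ 12/k.
We need 12/k < ϵ, i.e. k > 12/ϵ.
Take N = 12/ϵ. If k > N then |12/(k + 5)| ≤ 12/k < ϵ.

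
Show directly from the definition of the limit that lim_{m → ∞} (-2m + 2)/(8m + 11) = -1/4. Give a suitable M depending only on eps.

Fix eps > 0. For m ≥ 1, |(-2m + 2)/(8m + 11) + 1/4| = |38|/(8(8m + 11)) = 38/(8(8m + 11)).
Since 8m + 11 ≥ 8m for m ≥ 1, this is ≤ 38/(8·8m) = (19/32)/m.
So |(-2m + 2)/(8m + 11) + 1/4| < eps whenever m > (19/32)/eps.
Take M = (19/32)/eps. If m > M then |(-2m + 2)/(8m + 11) + 1/4| ≤ (19/32)/m < eps.

M = (19/32)/eps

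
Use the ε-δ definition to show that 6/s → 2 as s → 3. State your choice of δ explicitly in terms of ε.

Fix ε > 0. We seek δ > 0 such that 0 < |s − 3| < δ implies |6/s − 2| < ε.
|6/s − 2| = 6·|3 − s|/(3·|s|) = 6|s − 3|/(3|s|).
Require δ ≤ 3/2 so that |s| > 3 − 3/2 = 3/2, hence 3|s| > 9/2.
Then |6/s − 2| < 6|s − 3|/(9/2), which is < ε when |s − 3| < (3/4)ε.
Take δ = min(3/2, (3/4)ε). Then 0 < |s − 3| < δ gives both |s − 3| < 3/2 and |s − 3| < (3/4)ε, so |6/s − 2| < ε.

δ = min(3/2, (3/4)ε)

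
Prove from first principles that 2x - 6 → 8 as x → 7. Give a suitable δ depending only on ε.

δ = ε/2

Fix ε > 0. We need δ > 0 so that 0 < |x − 7| < δ implies |(2x - 6) − 8| < ε.
|(2x - 6) − 8| = |2x - 14| = 2|x − 7|.
So 2|x − 7| < ε exactly when |x − 7| < ε/2.
Choosing δ = ε/2 gives |(2x - 6) − 8| = 2|x − 7| < ε whenever |x − 7| < δ.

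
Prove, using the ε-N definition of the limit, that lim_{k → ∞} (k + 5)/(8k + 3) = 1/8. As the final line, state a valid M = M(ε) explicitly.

M = (37/64)/ε

Let ε > 0. For k ≥ 1, |(k + 5)/(8k + 3) − (1/8)| = |37|/(8(8k + 3)) = 37/(8(8k + 3)).
Since 8k + 3 ≥ 8k for k ≥ 1, this is ≤ 37/(8·8k) = (37/64)/k.
So |(k + 5)/(8k + 3) − (1/8)| < ε whenever k > (37/64)/ε.
Take M = (37/64)/ε. If k > M then |(k + 5)/(8k + 3) − (1/8)| ≤ (37/64)/k < ε.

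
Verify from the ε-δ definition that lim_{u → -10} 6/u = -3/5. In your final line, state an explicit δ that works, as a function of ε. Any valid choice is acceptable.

δ = min(5, (25/3)ε)

Fix ε > 0. We seek δ > 0 such that 0 < |u + 10| < δ implies |6/u + 3/5| < ε.
|6/u + 3/5| = 6·|-10 − u|/(10·|u|) = 6|u + 10|/(10|u|).
Restrict δ ≤ 5. Then |u + 10| < 5 gives |u| > 5, so 10|u| > 50.
Then |6/u + 3/5| < 6|u + 10|/50, which is < ε when |u + 10| < (25/3)ε.
Take δ = min(5, (25/3)ε). Then 0 < |u + 10| < δ gives both |u + 10| < 5 and |u + 10| < (25/3)ε, so |6/u + 3/5| < ε.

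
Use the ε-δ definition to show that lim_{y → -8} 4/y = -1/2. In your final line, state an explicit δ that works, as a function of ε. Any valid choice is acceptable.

Let ε > 0 be given. We seek δ > 0 such that 0 < |y + 8| < δ implies |4/y + 1/2| < ε.
|4/y + 1/2| = 4·|-8 − y|/(8·|y|) = 4|y + 8|/(8|y|).
Require δ ≤ 4 so that |y| > 8 − 4 = 4, hence 8|y| > 32.
Then |4/y + 1/2| < 4|y + 8|/32, which is < ε when |y + 8| < 8ε.
Take δ = min(4, 8ε). Then 0 < |y + 8| < δ gives both |y + 8| < 4 and |y + 8| < 8ε, so |4/y + 1/2| < ε.

δ = min(4, 8ε)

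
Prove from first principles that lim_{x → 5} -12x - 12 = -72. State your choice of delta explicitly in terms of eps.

delta = eps/12

Fix eps > 0. We need delta > 0 so that 0 < |x − 5| < delta implies |(-12x - 12) + 72| < eps.
|(-12x - 12) + 72| = |-12x + 60| = 12|x − 5|.
So 12|x − 5| < eps exactly when |x − 5| < eps/12.
Take delta = eps/12. If 0 < |x − 5| < delta then |(-12x - 12) + 72| = 12|x − 5| < 12·(eps/12) = eps.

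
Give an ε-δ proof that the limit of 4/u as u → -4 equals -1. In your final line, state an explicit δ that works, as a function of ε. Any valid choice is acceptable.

δ = min(2, 2ε)

Let ε > 0 be given. We seek δ > 0 such that 0 < |u + 4| < δ implies |4/u + 1| < ε.
|4/u + 1| = 4·|-4 − u|/(4·|u|) = 4|u + 4|/(4|u|).
Restrict δ ≤ 2. Then |u + 4| < 2 gives |u| > 2, so 4|u| > 8.
Then |4/u + 1| < 4|u + 4|/8, which is < ε when |u + 4| < 2ε.
Take δ = min(2, 2ε). Then 0 < |u + 4| < δ gives both |u + 4| < 2 and |u + 4| < 2ε, so |4/u + 1| < ε.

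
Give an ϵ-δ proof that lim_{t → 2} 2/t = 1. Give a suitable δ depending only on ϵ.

δ = min(1, ϵ)

Let ϵ > 0 be given. We seek δ > 0 such that 0 < |t − 2| < δ implies |2/t − 1| < ϵ.
|2/t − 1| = 2·|2 − t|/(2·|t|) = 2|t − 2|/(2|t|).
Restrict δ ≤ 1. Then |t − 2| < 1 gives |t| > 1, so 2|t| > 2.
Then |2/t − 1| < 2|t − 2|/2, which is < ϵ when |t − 2| < ϵ.
Take δ = min(1, ϵ). Then 0 < |t − 2| < δ gives both |t − 2| < 1 and |t − 2| < ϵ, so |2/t − 1| < ϵ.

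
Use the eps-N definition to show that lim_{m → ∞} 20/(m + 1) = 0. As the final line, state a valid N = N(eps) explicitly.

Let eps > 0. For m ≥ 1, |20/(m + 1) − 0| = 20/(m + 1) ≤ 20/m.
We need 20/m < eps, i.e. m > 20/eps.
Take N = 20/eps. If m > N then |20/(m + 1)| ≤ 20/m < eps.

N = 20/eps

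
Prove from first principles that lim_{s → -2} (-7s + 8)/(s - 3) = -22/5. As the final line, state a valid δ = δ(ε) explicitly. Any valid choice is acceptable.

δ = min(5/2, (25/26)ε)

Suppose ε > 0. We want δ > 0 with 0 < |s + 2| < δ ⇒ |(-7s + 8)/(s - 3) + 22/5| < ε.
Combining over a common denominator, (-7s + 8)/(s - 3) + 22/5 = [(-7s + 8)·(-5) − 22·(s - 3)] / [(-5)·(s - 3)] = 13(s + 2) / ((-5)(s - 3)).
So |(-7s + 8)/(s - 3) + 22/5| = 13|s + 2| / (5·|s − 3|).
Require δ ≤ 5/2, so |s − 3| ≥ |-5| − |s + 2| > 5 − 5/2 = 5/2.
Hence |(-7s + 8)/(s - 3) + 22/5| < 13|s + 2|/(5·(5/2)) = (26/25)|s + 2|, which is < ε once |s + 2| < (25/26)ε.
Take δ = min(5/2, (25/26)ε). Then 0 < |s + 2| < δ forces both bounds, so |(-7s + 8)/(s - 3) + 22/5| < ε.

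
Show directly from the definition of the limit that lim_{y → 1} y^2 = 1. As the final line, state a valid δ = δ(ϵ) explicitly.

Suppose ϵ > 0. We seek δ > 0 with 0 < |y − 1| < δ ⇒ |y^2 − 1| < ϵ.
Factor: y^2 − 1 = (y − 1)(y + 1), so |y^2 − 1| = |y − 1|·|y + 1|.
Restrict δ ≤ 1. Then |y − 1| < 1 gives |y| < 2, so by the triangle inequality |y + 1| ≤ 2 + 1 = 3.
Hence |y^2 − 1| ≤ 3|y − 1|, which is < ϵ once |y − 1| < ϵ/3.
Take δ = min(1, ϵ/3). If 0 < |y − 1| < δ then both bounds hold and |y^2 − 1| ≤ 3|y − 1| < 3·(ϵ/3) = ϵ.

δ = min(1, ϵ/3)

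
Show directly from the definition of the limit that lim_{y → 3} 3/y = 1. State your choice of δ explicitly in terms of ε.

Fix ε > 0. We seek δ > 0 such that 0 < |y − 3| < δ implies |3/y − 1| < ε.
|3/y − 1| = 3·|3 − y|/(3·|y|) = 3|y − 3|/(3|y|).
Require δ ≤ 3/2 so that |y| > 3 − 3/2 = 3/2, hence 3|y| > 9/2.
Then |3/y − 1| < 3|y − 3|/(9/2), which is < ε when |y − 3| < (3/2)ε.
Take δ = min(3/2, (3/2)ε). Then 0 < |y − 3| < δ gives both |y − 3| < 3/2 and |y − 3| < (3/2)ε, so |3/y − 1| < ε.

δ = min(3/2, (3/2)ε)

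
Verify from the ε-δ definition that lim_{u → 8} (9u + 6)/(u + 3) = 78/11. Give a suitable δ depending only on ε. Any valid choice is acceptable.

Let ε > 0 be given. We want δ > 0 with 0 < |u − 8| < δ ⇒ |(9u + 6)/(u + 3) − (78/11)| < ε.
Combining over a common denominator, (9u + 6)/(u + 3) − (78/11) = [(9u + 6)·11 − 78·(u + 3)] / [11·(u + 3)] = 21(u − 8) / (11(u + 3)).
So |(9u + 6)/(u + 3) − (78/11)| = 21|u − 8| / (11·|u + 3|).
Restrict δ ≤ 11/2. Then |u − 8| < 11/2 gives |u + 3| = |(u − 8) + 11| ≥ 11 − 11/2 = 11/2.
Hence |(9u + 6)/(u + 3) − (78/11)| < 21|u − 8|/(11·(11/2)) = (42/121)|u − 8|, which is < ε once |u − 8| < (121/42)ε.
Take δ = min(11/2, (121/42)ε). Then 0 < |u − 8| < δ forces both bounds, so |(9u + 6)/(u + 3) − (78/11)| < ε.

δ = min(11/2, (121/42)ε)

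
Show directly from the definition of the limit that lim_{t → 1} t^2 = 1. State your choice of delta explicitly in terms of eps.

delta = min(2, eps/4)

Let eps > 0 be given. We seek delta > 0 with 0 < |t − 1| < delta ⇒ |t^2 − 1| < eps.
Factor: t^2 − 1 = (t − 1)(t + 1), so |t^2 − 1| = |t − 1|·|t + 1|.
Impose delta ≤ 2 so that |t| < 3; then |t + 1| ≤ 4.
Hence |t^2 − 1| ≤ 4|t − 1|, which is < eps once |t − 1| < eps/4.
Take delta = min(2, eps/4). If 0 < |t − 1| < delta then both bounds hold and |t^2 − 1| ≤ 4|t − 1| < 4·(eps/4) = eps.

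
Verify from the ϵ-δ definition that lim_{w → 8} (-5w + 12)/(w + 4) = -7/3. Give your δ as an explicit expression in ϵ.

δ = min(6, (9/4)ϵ)

Let ϵ > 0 be given. We want δ > 0 with 0 < |w − 8| < δ ⇒ |(-5w + 12)/(w + 4) + 7/3| < ϵ.
Combining over a common denominator, (-5w + 12)/(w + 4) + 7/3 = [(-5w + 12)·12 − (-28)·(w + 4)] / [12·(w + 4)] = -32(w − 8) / (12(w + 4)).
So |(-5w + 12)/(w + 4) + 7/3| = 32|w − 8| / (12·|w + 4|).
Restrict δ ≤ 6. Then |w − 8| < 6 gives |w + 4| = |(w − 8) + 12| ≥ 12 − 6 = 6.
Hence |(-5w + 12)/(w + 4) + 7/3| < 32|w − 8|/(12·6) = (4/9)|w − 8|, which is < ϵ once |w − 8| < (9/4)ϵ.
Take δ = min(6, (9/4)ϵ). Then 0 < |w − 8| < δ forces both bounds, so |(-5w + 12)/(w + 4) + 7/3| < ϵ.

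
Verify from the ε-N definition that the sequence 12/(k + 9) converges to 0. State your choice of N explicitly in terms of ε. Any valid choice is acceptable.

Suppose ε > 0. For k ≥ 1, |12/(k + 9) − 0| = 12/(k + 9) ≤ 12/k.
We need 12/k < ε, i.e. k > 12/ε.
Take N = 12/ε. If k > N then |12/(k + 9)| ≤ 12/k < ε.

N = 12/ε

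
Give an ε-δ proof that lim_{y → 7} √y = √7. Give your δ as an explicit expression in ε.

Let ε > 0. We want δ > 0 such that 0 < |y − 7| < δ implies |√y − √7| < ε.
Multiplying by the conjugate, |√y − √7| = |y − 7|/(√y + √7).
Restrict δ ≤ 7 so that |y − 7| < 7 forces y > 0, and then √y + √7 > √7.
Hence |√y − √7| < |y − 7|/√7, which is < ε once |y − 7| < √7·ε.
Take δ = min(7, √7·ε). If 0 < |y − 7| < δ then y > 0 and |√y − √7| < |y − 7|/√7 < ε.

δ = min(7, √7·ε)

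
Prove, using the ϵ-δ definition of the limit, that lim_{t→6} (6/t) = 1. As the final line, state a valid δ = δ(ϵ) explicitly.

Let ϵ > 0. We seek δ > 0 such that 0 < |t − 6| < δ implies |6/t − 1| < ϵ.
|6/t − 1| = 6·|6 − t|/(6·|t|) = 6|t − 6|/(6|t|).
Require δ ≤ 3 so that |t| > 6 − 3 = 3, hence 6|t| > 18.
Then |6/t − 1| < 6|t − 6|/18, which is < ϵ when |t − 6| < 3ϵ.
Take δ = min(3, 3ϵ). Then 0 < |t − 6| < δ gives both |t − 6| < 3 and |t − 6| < 3ϵ, so |6/t − 1| < ϵ.

δ = min(3, 3ϵ)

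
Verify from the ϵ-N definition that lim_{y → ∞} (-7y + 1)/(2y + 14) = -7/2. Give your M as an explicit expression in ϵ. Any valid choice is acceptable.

M = 25/ϵ

Let ϵ > 0 be given. We seek M > 0 such that y > M implies |(-7y + 1)/(2y + 14) + 7/2| < ϵ.
(-7y + 1)/(2y + 14) + 7/2 = (2(-7y + 1) − (-7)(2y + 14)) / (2(2y + 14)) = 100/(2(2y + 14)).
For y > 0 we have 2y + 14 > 2y, so |(-7y + 1)/(2y + 14) + 7/2| = 100/(2(2y + 14)) < 100/(2·2y) = 25/y.
Thus |(-7y + 1)/(2y + 14) + 7/2| < ϵ whenever y > 25/ϵ.
Take M = 25/ϵ. If y > M then |(-7y + 1)/(2y + 14) + 7/2| < 25/y < ϵ.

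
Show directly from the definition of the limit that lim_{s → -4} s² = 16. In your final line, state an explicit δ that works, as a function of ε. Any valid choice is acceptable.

δ = min(1, ε/9)

Let ε > 0 be given. We seek δ > 0 with 0 < |s + 4| < δ ⇒ |s² − 16| < ε.
Factor: s² − 16 = (s + 4)(s - 4), so |s² − 16| = |s + 4|·|s - 4|.
Restrict δ ≤ 1. Then |s + 4| < 1 gives |s| < 5, so by the triangle inequality |s - 4| ≤ 5 + 4 = 9.
Hence |s² − 16| ≤ 9|s + 4|, which is < ε once |s + 4| < ε/9.
Take δ = min(1, ε/9). If 0 < |s + 4| < δ then both bounds hold and |s² − 16| ≤ 9|s + 4| < 9·(ε/9) = ε.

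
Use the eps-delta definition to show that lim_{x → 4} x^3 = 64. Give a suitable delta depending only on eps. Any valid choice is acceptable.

delta = min(2, eps/76)

Suppose eps > 0. We seek delta > 0 with 0 < |x − 4| < delta ⇒ |x^3 − 64| < eps.
Factor: x^3 − 64 = (x − 4)(x^2 + 4x + 16), so |x^3 − 64| = |x − 4|·|x^2 + 4x + 16|.
Impose delta ≤ 2 so that |x| < 6; then |x^2 + 4x + 16| ≤ 76.
Hence |x^3 − 64| ≤ 76|x − 4|, which is < eps once |x − 4| < eps/76.
Take delta = min(2, eps/76). If 0 < |x − 4| < delta then both bounds hold and |x^3 − 64| ≤ 76|x − 4| < 76·(eps/76) = eps.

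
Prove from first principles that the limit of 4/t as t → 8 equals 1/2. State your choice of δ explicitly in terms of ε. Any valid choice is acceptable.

Let ε > 0 be given. We seek δ > 0 such that 0 < |t − 8| < δ implies |4/t − (1/2)| < ε.
|4/t − (1/2)| = 4·|8 − t|/(8·|t|) = 4|t − 8|/(8|t|).
Restrict δ ≤ 4. Then |t − 8| < 4 gives |t| > 4, so 8|t| > 32.
Then |4/t − (1/2)| < 4|t − 8|/32, which is < ε when |t − 8| < 8ε.
Take δ = min(4, 8ε). Then 0 < |t − 8| < δ gives both |t − 8| < 4 and |t − 8| < 8ε, so |4/t − (1/2)| < ε.

δ = min(4, 8ε)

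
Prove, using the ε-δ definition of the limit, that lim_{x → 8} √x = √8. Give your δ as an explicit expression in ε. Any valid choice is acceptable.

δ = min(8, √8·ε)

Suppose ε > 0. We want δ > 0 such that 0 < |x − 8| < δ implies |√x − √8| < ε.
Multiplying by the conjugate, |√x − √8| = |x − 8|/(√x + √8).
Restrict δ ≤ 8 so that |x − 8| < 8 forces x > 0, and then √x + √8 > √8.
Hence |√x − √8| < |x − 8|/√8, which is < ε once |x − 8| < √8·ε.
Take δ = min(8, √8·ε). If 0 < |x − 8| < δ then x > 0 and |√x − √8| < |x − 8|/√8 < ε.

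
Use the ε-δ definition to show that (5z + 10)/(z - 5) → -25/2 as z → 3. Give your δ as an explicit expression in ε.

Let ε > 0 be given. We want δ > 0 with 0 < |z − 3| < δ ⇒ |(5z + 10)/(z - 5) + 25/2| < ε.
Combining over a common denominator, (5z + 10)/(z - 5) + 25/2 = [(5z + 10)·(-2) − 25·(z - 5)] / [(-2)·(z - 5)] = -35(z − 3) / ((-2)(z - 5)).
So |(5z + 10)/(z - 5) + 25/2| = 35|z − 3| / (2·|z − 5|).
Restrict δ ≤ 1. Then |z − 3| < 1 gives |z − 5| = |(z − 3) + (-2)| ≥ 2 − 1 = 1.
Hence |(5z + 10)/(z - 5) + 25/2| < 35|z − 3|/(2·1) = (35/2)|z − 3|, which is < ε once |z − 3| < (2/35)ε.
Take δ = min(1, (2/35)ε). Then 0 < |z − 3| < δ forces both bounds, so |(5z + 10)/(z - 5) + 25/2| < ε.

δ = min(1, (2/35)ε)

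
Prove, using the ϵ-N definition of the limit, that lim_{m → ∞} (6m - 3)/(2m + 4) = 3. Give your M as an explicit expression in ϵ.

M = (15/2)/ϵ

Fix ϵ > 0. For m ≥ 1, |(6m - 3)/(2m + 4) − 3| = |-30|/(2(2m + 4)) = 30/(2(2m + 4)).
Since 2m + 4 ≥ 2m for m ≥ 1, this is ≤ 30/(2·2m) = (15/2)/m.
So |(6m - 3)/(2m + 4) − 3| < ϵ whenever m > (15/2)/ϵ.
Take M = (15/2)/ϵ. If m > M then |(6m - 3)/(2m + 4) − 3| ≤ (15/2)/m < ϵ.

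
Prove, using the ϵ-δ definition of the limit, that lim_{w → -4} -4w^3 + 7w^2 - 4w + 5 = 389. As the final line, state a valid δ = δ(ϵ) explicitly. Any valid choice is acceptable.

Let ϵ > 0 be given. We want δ > 0 such that 0 < |w + 4| < δ implies |(-4w^3 + 7w^2 - 4w + 5) − 389| < ϵ.
(-4w^3 + 7w^2 - 4w + 5) − 389 = -4w^3 + 7w^2 - 4w - 384 = (w + 4)(-4w^2 + 23w - 96).
So |(-4w^3 + 7w^2 - 4w + 5) − 389| = |w + 4|·|-4w^2 + 23w - 96|.
Assume first that |w + 4| < 2, so |w| < 6. Then |-4w^2 + 23w - 96| ≤ 4·6^2 + 23·6 + 96 = 378.
Hence |(-4w^3 + 7w^2 - 4w + 5) − 389| ≤ 378|w + 4| < ϵ provided |w + 4| < ϵ/378.
Choosing δ = min(2, ϵ/378) ensures both conditions, hence |(-4w^3 + 7w^2 - 4w + 5) − 389| < ϵ.

δ = min(2, ϵ/378)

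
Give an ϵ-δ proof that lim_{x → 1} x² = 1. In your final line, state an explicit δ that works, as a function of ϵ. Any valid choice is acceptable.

δ = min(2, ϵ/4)

Let ϵ > 0 be given. We seek δ > 0 with 0 < |x − 1| < δ ⇒ |x² − 1| < ϵ.
Factor: x² − 1 = (x − 1)(x + 1), so |x² − 1| = |x − 1|·|x + 1|.
Impose δ ≤ 2 so that |x| < 3; then |x + 1| ≤ 4.
Hence |x² − 1| ≤ 4|x − 1|, which is < ϵ once |x − 1| < ϵ/4.
Take δ = min(2, ϵ/4). If 0 < |x − 1| < δ then both bounds hold and |x² − 1| ≤ 4|x − 1| < 4·(ϵ/4) = ϵ.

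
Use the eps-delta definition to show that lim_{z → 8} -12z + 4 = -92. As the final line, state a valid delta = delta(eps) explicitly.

Let eps > 0 be given. We need delta > 0 so that 0 < |z − 8| < delta implies |(-12z + 4) + 92| < eps.
|(-12z + 4) + 92| = |-12z + 96| = 12|z − 8|.
So 12|z − 8| < eps exactly when |z − 8| < eps/12.
Choosing delta = eps/12 gives |(-12z + 4) + 92| = 12|z − 8| < eps whenever |z − 8| < delta.

delta = eps/12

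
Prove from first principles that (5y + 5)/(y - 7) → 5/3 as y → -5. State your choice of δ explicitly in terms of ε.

Fix ε > 0. We want δ > 0 with 0 < |y + 5| < δ ⇒ |(5y + 5)/(y - 7) − (5/3)| < ε.
Combining over a common denominator, (5y + 5)/(y - 7) − (5/3) = [(5y + 5)·(-12) − (-20)·(y - 7)] / [(-12)·(y - 7)] = -40(y + 5) / ((-12)(y - 7)).
So |(5y + 5)/(y - 7) − (5/3)| = 40|y + 5| / (12·|y − 7|).
Require δ ≤ 6, so |y − 7| ≥ |-12| − |y + 5| > 12 − 6 = 6.
Hence |(5y + 5)/(y - 7) − (5/3)| < 40|y + 5|/(12·6) = (5/9)|y + 5|, which is < ε once |y + 5| < (9/5)ε.
Take δ = min(6, (9/5)ε). Then 0 < |y + 5| < δ forces both bounds, so |(5y + 5)/(y - 7) − (5/3)| < ε.

δ = min(6, (9/5)ε)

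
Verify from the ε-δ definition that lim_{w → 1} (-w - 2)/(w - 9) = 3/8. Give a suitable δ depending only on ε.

δ = min(4, (32/11)ε)

Fix ε > 0. We want δ > 0 with 0 < |w − 1| < δ ⇒ |(-w - 2)/(w - 9) − (3/8)| < ε.
Combining over a common denominator, (-w - 2)/(w - 9) − (3/8) = [(-w - 2)·(-8) − (-3)·(w - 9)] / [(-8)·(w - 9)] = 11(w − 1) / ((-8)(w - 9)).
So |(-w - 2)/(w - 9) − (3/8)| = 11|w − 1| / (8·|w − 9|).
Require δ ≤ 4, so |w − 9| ≥ |-8| − |w − 1| > 8 − 4 = 4.
Hence |(-w - 2)/(w - 9) − (3/8)| < 11|w − 1|/(8·4) = (11/32)|w − 1|, which is < ε once |w − 1| < (32/11)ε.
Take δ = min(4, (32/11)ε). Then 0 < |w − 1| < δ forces both bounds, so |(-w - 2)/(w - 9) − (3/8)| < ε.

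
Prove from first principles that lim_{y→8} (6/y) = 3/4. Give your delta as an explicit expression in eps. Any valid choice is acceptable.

Fix eps > 0. We seek delta > 0 such that 0 < |y − 8| < delta implies |6/y − (3/4)| < eps.
|6/y − (3/4)| = 6·|8 − y|/(8·|y|) = 6|y − 8|/(8|y|).
Require delta ≤ 4 so that |y| > 8 − 4 = 4, hence 8|y| > 32.
Then |6/y − (3/4)| < 6|y − 8|/32, which is < eps when |y − 8| < (16/3)eps.
Take delta = min(4, (16/3)eps). Then 0 < |y − 8| < delta gives both |y − 8| < 4 and |y − 8| < (16/3)eps, so |6/y − (3/4)| < eps.

delta = min(4, (16/3)eps)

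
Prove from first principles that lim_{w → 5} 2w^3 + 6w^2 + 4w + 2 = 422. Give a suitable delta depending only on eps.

Let eps > 0. We want delta > 0 such that 0 < |w − 5| < delta implies |(2w^3 + 6w^2 + 4w + 2) − 422| < eps.
(2w^3 + 6w^2 + 4w + 2) − 422 = 2w^3 + 6w^2 + 4w - 420 = (w − 5)(2w^2 + 16w + 84).
So |(2w^3 + 6w^2 + 4w + 2) − 422| = |w − 5|·|2w^2 + 16w + 84|.
Assume first that |w − 5| < 1, so |w| < 6. Then |2w^2 + 16w + 84| ≤ 2·6^2 + 16·6 + 84 = 252.
Hence |(2w^3 + 6w^2 + 4w + 2) − 422| ≤ 252|w − 5| < eps provided |w − 5| < eps/252.
Choosing delta = min(1, eps/252) ensures both conditions, hence |(2w^3 + 6w^2 + 4w + 2) − 422| < eps.

delta = min(1, eps/252)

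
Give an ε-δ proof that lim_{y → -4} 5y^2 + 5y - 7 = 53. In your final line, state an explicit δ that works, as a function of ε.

Let ε > 0. We want δ > 0 such that 0 < |y + 4| < δ implies |(5y^2 + 5y - 7) − 53| < ε.
(5y^2 + 5y - 7) − 53 = 5y^2 + 5y - 60 = (y + 4)(5y - 15).
So |(5y^2 + 5y - 7) − 53| = |y + 4|·|5y - 15|.
Assume first that |y + 4| < 1, so |y| < 5. Then |5y - 15| ≤ 5·5 + 15 = 40.
Hence |(5y^2 + 5y - 7) − 53| ≤ 40|y + 4| < ε provided |y + 4| < ε/40.
Take δ = min(1, ε/40). Then 0 < |y + 4| < δ gives both |y + 4| < 1 and |y + 4| < ε/40, so |(5y^2 + 5y - 7) − 53| < ε.

δ = min(1, ε/40)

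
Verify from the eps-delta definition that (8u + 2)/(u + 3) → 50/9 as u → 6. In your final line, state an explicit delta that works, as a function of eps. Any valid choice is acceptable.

Suppose eps > 0. We want delta > 0 with 0 < |u − 6| < delta ⇒ |(8u + 2)/(u + 3) − (50/9)| < eps.
Combining over a common denominator, (8u + 2)/(u + 3) − (50/9) = [(8u + 2)·9 − 50·(u + 3)] / [9·(u + 3)] = 22(u − 6) / (9(u + 3)).
So |(8u + 2)/(u + 3) − (50/9)| = 22|u − 6| / (9·|u + 3|).
Restrict delta ≤ 9/2. Then |u − 6| < 9/2 gives |u + 3| = |(u − 6) + 9| ≥ 9 − 9/2 = 9/2.
Hence |(8u + 2)/(u + 3) − (50/9)| < 22|u − 6|/(9·(9/2)) = (44/81)|u − 6|, which is < eps once |u − 6| < (81/44)eps.
Take delta = min(9/2, (81/44)eps). Then 0 < |u − 6| < delta forces both bounds, so |(8u + 2)/(u + 3) − (50/9)| < eps.

delta = min(9/2, (81/44)eps)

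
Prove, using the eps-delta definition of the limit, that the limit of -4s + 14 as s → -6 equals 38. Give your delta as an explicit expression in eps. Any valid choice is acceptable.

delta = eps/4

Fix eps > 0. We need delta > 0 so that 0 < |s + 6| < delta implies |(-4s + 14) − 38| < eps.
Since (-4s + 14) − 38 = -4(s + 6), we have |(-4s + 14) − 38| = 4|s + 6|.
So 4|s + 6| < eps exactly when |s + 6| < eps/4.
Take delta = eps/4. If 0 < |s + 6| < delta then |(-4s + 14) − 38| = 4|s + 6| < 4·(eps/4) = eps.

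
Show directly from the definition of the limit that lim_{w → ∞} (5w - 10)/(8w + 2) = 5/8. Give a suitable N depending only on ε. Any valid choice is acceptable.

Let ε > 0 be given. We seek N > 0 such that w > N implies |(5w - 10)/(8w + 2) − (5/8)| < ε.
(5w - 10)/(8w + 2) − (5/8) = (8(5w - 10) − 5(8w + 2)) / (8(8w + 2)) = -90/(8(8w + 2)).
For w > 0 we have 8w + 2 > 8w, so |(5w - 10)/(8w + 2) − (5/8)| = 90/(8(8w + 2)) < 90/(8·8w) = (45/32)/w.
Thus |(5w - 10)/(8w + 2) − (5/8)| < ε whenever w > (45/32)/ε.
Take N = (45/32)/ε. If w > N then |(5w - 10)/(8w + 2) − (5/8)| < (45/32)/w < ε.

N = (45/32)/ε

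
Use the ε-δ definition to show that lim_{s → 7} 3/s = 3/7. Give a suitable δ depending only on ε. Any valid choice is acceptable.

Fix ε > 0. We seek δ > 0 such that 0 < |s − 7| < δ implies |3/s − (3/7)| < ε.
|3/s − (3/7)| = 3·|7 − s|/(7·|s|) = 3|s − 7|/(7|s|).
Require δ ≤ 7/2 so that |s| > 7 − 7/2 = 7/2, hence 7|s| > 49/2.
Then |3/s − (3/7)| < 3|s − 7|/(49/2), which is < ε when |s − 7| < (49/6)ε.
Take δ = min(7/2, (49/6)ε). Then 0 < |s − 7| < δ gives both |s − 7| < 7/2 and |s − 7| < (49/6)ε, so |3/s − (3/7)| < ε.

δ = min(7/2, (49/6)ε)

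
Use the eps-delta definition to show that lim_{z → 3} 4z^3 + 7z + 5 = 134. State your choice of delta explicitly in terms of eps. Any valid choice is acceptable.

delta = min(1, eps/155)

Let eps > 0. We want delta > 0 such that 0 < |z − 3| < delta implies |(4z^3 + 7z + 5) − 134| < eps.
(4z^3 + 7z + 5) − 134 = 4z^3 + 7z - 129 = (z − 3)(4z^2 + 12z + 43).
So |(4z^3 + 7z + 5) − 134| = |z − 3|·|4z^2 + 12z + 43|.
Assume first that |z − 3| < 1, so |z| < 4. Then |4z^2 + 12z + 43| ≤ 4·4^2 + 12·4 + 43 = 155.
Hence |(4z^3 + 7z + 5) − 134| ≤ 155|z − 3| < eps provided |z − 3| < eps/155.
Choosing delta = min(1, eps/155) ensures both conditions, hence |(4z^3 + 7z + 5) − 134| < eps.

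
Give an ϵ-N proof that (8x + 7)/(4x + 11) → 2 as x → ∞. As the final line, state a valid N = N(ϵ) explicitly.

N = (15/4)/ϵ

Suppose ϵ > 0. We seek N > 0 such that x > N implies |(8x + 7)/(4x + 11) − 2| < ϵ.
(8x + 7)/(4x + 11) − 2 = (4(8x + 7) − 8(4x + 11)) / (4(4x + 11)) = -60/(4(4x + 11)).
For x > 0 we have 4x + 11 > 4x, so |(8x + 7)/(4x + 11) − 2| = 60/(4(4x + 11)) < 60/(4·4x) = (15/4)/x.
Thus |(8x + 7)/(4x + 11) − 2| < ϵ whenever x > (15/4)/ϵ.
Take N = (15/4)/ϵ. If x > N then |(8x + 7)/(4x + 11) − 2| < (15/4)/x < ϵ.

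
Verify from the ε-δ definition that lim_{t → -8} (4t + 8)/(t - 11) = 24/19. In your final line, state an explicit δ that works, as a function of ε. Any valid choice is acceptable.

Let ε > 0. We want δ > 0 with 0 < |t + 8| < δ ⇒ |(4t + 8)/(t - 11) − (24/19)| < ε.
Combining over a common denominator, (4t + 8)/(t - 11) − (24/19) = [(4t + 8)·(-19) − (-24)·(t - 11)] / [(-19)·(t - 11)] = -52(t + 8) / ((-19)(t - 11)).
So |(4t + 8)/(t - 11) − (24/19)| = 52|t + 8| / (19·|t − 11|).
Restrict δ ≤ 19/2. Then |t + 8| < 19/2 gives |t − 11| = |(t + 8) + (-19)| ≥ 19 − 19/2 = 19/2.
Hence |(4t + 8)/(t - 11) − (24/19)| < 52|t + 8|/(19·(19/2)) = (104/361)|t + 8|, which is < ε once |t + 8| < (361/104)ε.
Take δ = min(19/2, (361/104)ε). Then 0 < |t + 8| < δ forces both bounds, so |(4t + 8)/(t - 11) − (24/19)| < ε.

δ = min(19/2, (361/104)ε)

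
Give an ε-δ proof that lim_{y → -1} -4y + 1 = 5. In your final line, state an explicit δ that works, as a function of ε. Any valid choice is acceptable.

δ = ε/4

Suppose ε > 0. We need δ > 0 so that 0 < |y + 1| < δ implies |(-4y + 1) − 5| < ε.
|(-4y + 1) − 5| = |-4y - 4| = 4|y + 1|.
Thus it suffices that |y + 1| < ε/4.
Choosing δ = ε/4 gives |(-4y + 1) − 5| = 4|y + 1| < ε whenever |y + 1| < δ.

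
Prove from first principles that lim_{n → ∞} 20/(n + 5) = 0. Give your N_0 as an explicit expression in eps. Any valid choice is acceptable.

N_0 = 20/eps

Let eps > 0. For n ≥ 1, |20/(n + 5) − 0| = 20/(n + 5) ≤ 20/n.
We need 20/n < eps, i.e. n > 20/eps.
Take N_0 = 20/eps. If n > N_0 then |20/(n + 5)| ≤ 20/n < eps.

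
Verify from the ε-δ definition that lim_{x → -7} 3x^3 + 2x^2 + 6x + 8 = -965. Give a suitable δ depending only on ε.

Let ε > 0 be given. We want δ > 0 such that 0 < |x + 7| < δ implies |(3x^3 + 2x^2 + 6x + 8) + 965| < ε.
(3x^3 + 2x^2 + 6x + 8) + 965 = 3x^3 + 2x^2 + 6x + 973 = (x + 7)(3x^2 - 19x + 139).
So |(3x^3 + 2x^2 + 6x + 8) + 965| = |x + 7|·|3x^2 - 19x + 139|.
Require δ ≤ 1. Then |x + 7| < 1 gives |x| < 8, and by the triangle inequality |3x^2 - 19x + 139| ≤ 3·8^2 + 19·8 + 139 = 483.
Hence |(3x^3 + 2x^2 + 6x + 8) + 965| ≤ 483|x + 7| < ε provided |x + 7| < ε/483.
Choosing δ = min(1, ε/483) ensures both conditions, hence |(3x^3 + 2x^2 + 6x + 8) + 965| < ε.

δ = min(1, ε/483)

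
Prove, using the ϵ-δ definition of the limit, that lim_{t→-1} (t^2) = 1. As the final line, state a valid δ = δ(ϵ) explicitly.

δ = min(1, ϵ/3)

Suppose ϵ > 0. We seek δ > 0 with 0 < |t + 1| < δ ⇒ |t^2 − 1| < ϵ.
Factor: t^2 − 1 = (t + 1)(t - 1), so |t^2 − 1| = |t + 1|·|t - 1|.
Impose δ ≤ 1 so that |t| < 2; then |t - 1| ≤ 3.
Hence |t^2 − 1| ≤ 3|t + 1|, which is < ϵ once |t + 1| < ϵ/3.
Take δ = min(1, ϵ/3). If 0 < |t + 1| < δ then both bounds hold and |t^2 − 1| ≤ 3|t + 1| < 3·(ϵ/3) = ϵ.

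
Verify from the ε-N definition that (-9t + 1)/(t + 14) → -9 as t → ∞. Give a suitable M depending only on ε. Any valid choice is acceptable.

Let ε > 0. We seek M > 0 such that t > M implies |(-9t + 1)/(t + 14) + 9| < ε.
(-9t + 1)/(t + 14) + 9 = ((-9t + 1) − (-9)(t + 14)) / ((t + 14)) = 127/((t + 14)).
For t > 0 we have t + 14 > t, so |(-9t + 1)/(t + 14) + 9| = 127/((t + 14)) < 127/(t) = 127/t.
Thus |(-9t + 1)/(t + 14) + 9| < ε whenever t > 127/ε.
Take M = 127/ε. If t > M then |(-9t + 1)/(t + 14) + 9| < 127/t < ε.

M = 127/ε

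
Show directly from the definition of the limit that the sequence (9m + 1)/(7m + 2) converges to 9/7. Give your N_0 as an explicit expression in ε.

Suppose ε > 0. For m ≥ 1, |(9m + 1)/(7m + 2) − (9/7)| = |-11|/(7(7m + 2)) = 11/(7(7m + 2)).
Since 7m + 2 ≥ 7m for m ≥ 1, this is ≤ 11/(7·7m) = (11/49)/m.
So |(9m + 1)/(7m + 2) − (9/7)| < ε whenever m > (11/49)/ε.
Take N_0 = (11/49)/ε. If m > N_0 then |(9m + 1)/(7m + 2) − (9/7)| ≤ (11/49)/m < ε.

N_0 = (11/49)/ε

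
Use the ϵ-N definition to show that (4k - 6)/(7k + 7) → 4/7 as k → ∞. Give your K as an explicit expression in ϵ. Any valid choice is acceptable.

K = (10/7)/ϵ

Suppose ϵ > 0. For k ≥ 1, |(4k - 6)/(7k + 7) − (4/7)| = |-70|/(7(7k + 7)) = 70/(7(7k + 7)).
Since 7k + 7 ≥ 7k for k ≥ 1, this is ≤ 70/(7·7k) = (10/7)/k.
So |(4k - 6)/(7k + 7) − (4/7)| < ϵ whenever k > (10/7)/ϵ.
Take K = (10/7)/ϵ. If k > K then |(4k - 6)/(7k + 7) − (4/7)| ≤ (10/7)/k < ϵ.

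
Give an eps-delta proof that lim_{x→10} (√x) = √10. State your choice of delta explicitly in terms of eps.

Fix eps > 0. We want delta > 0 such that 0 < |x − 10| < delta implies |√x − √10| < eps.
Multiplying by the conjugate, |√x − √10| = |x − 10|/(√x + √10).
Restrict delta ≤ 10 so that |x − 10| < 10 forces x > 0, and then √x + √10 > √10.
Hence |√x − √10| < |x − 10|/√10, which is < eps once |x − 10| < √10·eps.
Take delta = min(10, √10·eps). If 0 < |x − 10| < delta then x > 0 and |√x − √10| < |x − 10|/√10 < eps.

delta = min(10, √10·eps)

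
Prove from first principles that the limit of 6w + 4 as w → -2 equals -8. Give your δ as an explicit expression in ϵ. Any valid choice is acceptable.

δ = ϵ/6

Fix ϵ > 0. We need δ > 0 so that 0 < |w + 2| < δ implies |(6w + 4) + 8| < ϵ.
Since (6w + 4) + 8 = 6(w + 2), we have |(6w + 4) + 8| = 6|w + 2|.
So 6|w + 2| < ϵ exactly when |w + 2| < ϵ/6.
Take δ = ϵ/6. If 0 < |w + 2| < δ then |(6w + 4) + 8| = 6|w + 2| < 6·(ϵ/6) = ϵ.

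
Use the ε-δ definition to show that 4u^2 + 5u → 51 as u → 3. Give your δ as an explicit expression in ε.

Suppose ε > 0. We want δ > 0 such that 0 < |u − 3| < δ implies |(4u^2 + 5u) − 51| < ε.
(4u^2 + 5u) − 51 = 4u^2 + 5u - 51 = (u − 3)(4u + 17).
So |(4u^2 + 5u) − 51| = |u − 3|·|4u + 17|.
Assume first that |u − 3| < 1, so |u| < 4. Then |4u + 17| ≤ 4·4 + 17 = 33.
Hence |(4u^2 + 5u) − 51| ≤ 33|u − 3| < ε provided |u − 3| < ε/33.
Choosing δ = min(1, ε/33) ensures both conditions, hence |(4u^2 + 5u) − 51| < ε.

δ = min(1, ε/33)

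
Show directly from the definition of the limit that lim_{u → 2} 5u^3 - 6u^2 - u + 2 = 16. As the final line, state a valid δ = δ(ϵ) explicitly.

δ = min(1, ϵ/64)

Fix ϵ > 0. We want δ > 0 such that 0 < |u − 2| < δ implies |(5u^3 - 6u^2 - u + 2) − 16| < ϵ.
(5u^3 - 6u^2 - u + 2) − 16 = 5u^3 - 6u^2 - u - 14 = (u − 2)(5u^2 + 4u + 7).
So |(5u^3 - 6u^2 - u + 2) − 16| = |u − 2|·|5u^2 + 4u + 7|.
Require δ ≤ 1. Then |u − 2| < 1 gives |u| < 3, and by the triangle inequality |5u^2 + 4u + 7| ≤ 5·3^2 + 4·3 + 7 = 64.
Hence |(5u^3 - 6u^2 - u + 2) − 16| ≤ 64|u − 2| < ϵ provided |u − 2| < ϵ/64.
Choosing δ = min(1, ϵ/64) ensures both conditions, hence |(5u^3 - 6u^2 - u + 2) − 16| < ϵ.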